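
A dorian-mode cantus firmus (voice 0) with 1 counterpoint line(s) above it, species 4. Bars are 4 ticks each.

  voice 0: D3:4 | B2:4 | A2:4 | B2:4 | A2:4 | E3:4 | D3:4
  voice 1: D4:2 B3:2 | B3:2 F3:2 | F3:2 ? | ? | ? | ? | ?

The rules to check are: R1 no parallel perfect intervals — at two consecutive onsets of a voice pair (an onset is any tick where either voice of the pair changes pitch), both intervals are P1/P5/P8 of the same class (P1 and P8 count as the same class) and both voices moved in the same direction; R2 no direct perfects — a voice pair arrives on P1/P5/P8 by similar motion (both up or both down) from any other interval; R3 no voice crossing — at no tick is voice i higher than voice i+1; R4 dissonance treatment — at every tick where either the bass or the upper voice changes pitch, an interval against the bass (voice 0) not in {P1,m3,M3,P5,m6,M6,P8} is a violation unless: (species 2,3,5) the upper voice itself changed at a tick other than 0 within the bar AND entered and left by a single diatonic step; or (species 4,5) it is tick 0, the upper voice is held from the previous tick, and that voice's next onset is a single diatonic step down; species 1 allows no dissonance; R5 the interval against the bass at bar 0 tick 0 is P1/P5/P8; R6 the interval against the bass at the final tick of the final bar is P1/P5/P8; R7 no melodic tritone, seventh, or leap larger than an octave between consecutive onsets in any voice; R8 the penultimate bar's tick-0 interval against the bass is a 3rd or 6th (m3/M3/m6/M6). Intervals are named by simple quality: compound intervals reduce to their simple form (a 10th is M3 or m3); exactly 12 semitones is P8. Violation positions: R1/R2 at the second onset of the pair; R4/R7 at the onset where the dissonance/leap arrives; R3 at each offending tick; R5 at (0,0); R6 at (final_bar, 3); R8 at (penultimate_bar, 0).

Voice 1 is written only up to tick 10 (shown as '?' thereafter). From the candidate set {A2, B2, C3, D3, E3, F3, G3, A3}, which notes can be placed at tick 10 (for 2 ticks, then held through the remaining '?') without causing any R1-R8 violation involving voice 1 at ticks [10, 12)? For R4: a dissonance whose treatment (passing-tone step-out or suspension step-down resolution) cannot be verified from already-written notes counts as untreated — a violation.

A2: legal
B2: violates R4,R7
C3: legal
D3: violates R4
E3: legal
F3: legal
G3: violates R4
A3: legal

{A2, A3, C3, E3, F3}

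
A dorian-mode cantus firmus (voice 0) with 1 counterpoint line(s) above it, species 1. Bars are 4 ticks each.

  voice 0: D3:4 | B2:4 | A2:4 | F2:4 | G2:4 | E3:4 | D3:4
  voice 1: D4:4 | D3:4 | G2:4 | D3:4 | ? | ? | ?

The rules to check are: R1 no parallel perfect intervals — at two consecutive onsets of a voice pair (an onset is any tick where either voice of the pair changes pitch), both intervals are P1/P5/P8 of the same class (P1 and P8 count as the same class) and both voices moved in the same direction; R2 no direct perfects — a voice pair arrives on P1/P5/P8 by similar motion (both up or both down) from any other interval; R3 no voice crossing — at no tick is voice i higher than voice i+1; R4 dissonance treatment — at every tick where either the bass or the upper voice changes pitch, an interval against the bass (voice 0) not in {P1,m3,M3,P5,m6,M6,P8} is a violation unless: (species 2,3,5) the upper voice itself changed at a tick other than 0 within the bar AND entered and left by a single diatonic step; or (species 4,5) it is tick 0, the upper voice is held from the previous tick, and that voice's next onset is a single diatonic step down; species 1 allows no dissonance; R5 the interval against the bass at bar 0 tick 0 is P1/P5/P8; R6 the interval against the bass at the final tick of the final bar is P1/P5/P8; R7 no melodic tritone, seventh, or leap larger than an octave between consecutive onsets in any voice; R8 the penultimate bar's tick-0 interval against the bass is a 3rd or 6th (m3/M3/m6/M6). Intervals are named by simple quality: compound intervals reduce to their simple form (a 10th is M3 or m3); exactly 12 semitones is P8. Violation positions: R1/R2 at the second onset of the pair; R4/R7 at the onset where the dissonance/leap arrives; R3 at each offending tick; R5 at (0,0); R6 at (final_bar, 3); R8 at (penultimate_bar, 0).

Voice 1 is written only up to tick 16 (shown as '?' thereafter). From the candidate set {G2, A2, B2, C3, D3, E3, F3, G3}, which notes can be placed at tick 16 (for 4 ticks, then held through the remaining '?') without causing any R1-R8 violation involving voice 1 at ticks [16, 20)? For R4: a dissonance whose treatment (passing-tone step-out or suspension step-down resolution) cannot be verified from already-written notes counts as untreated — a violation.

{B2, D3, E3, G2}

G2: legal
A2: violates R4
B2: legal
C3: violates R4
D3: legal
E3: legal
F3: violates R4
G3: violates R2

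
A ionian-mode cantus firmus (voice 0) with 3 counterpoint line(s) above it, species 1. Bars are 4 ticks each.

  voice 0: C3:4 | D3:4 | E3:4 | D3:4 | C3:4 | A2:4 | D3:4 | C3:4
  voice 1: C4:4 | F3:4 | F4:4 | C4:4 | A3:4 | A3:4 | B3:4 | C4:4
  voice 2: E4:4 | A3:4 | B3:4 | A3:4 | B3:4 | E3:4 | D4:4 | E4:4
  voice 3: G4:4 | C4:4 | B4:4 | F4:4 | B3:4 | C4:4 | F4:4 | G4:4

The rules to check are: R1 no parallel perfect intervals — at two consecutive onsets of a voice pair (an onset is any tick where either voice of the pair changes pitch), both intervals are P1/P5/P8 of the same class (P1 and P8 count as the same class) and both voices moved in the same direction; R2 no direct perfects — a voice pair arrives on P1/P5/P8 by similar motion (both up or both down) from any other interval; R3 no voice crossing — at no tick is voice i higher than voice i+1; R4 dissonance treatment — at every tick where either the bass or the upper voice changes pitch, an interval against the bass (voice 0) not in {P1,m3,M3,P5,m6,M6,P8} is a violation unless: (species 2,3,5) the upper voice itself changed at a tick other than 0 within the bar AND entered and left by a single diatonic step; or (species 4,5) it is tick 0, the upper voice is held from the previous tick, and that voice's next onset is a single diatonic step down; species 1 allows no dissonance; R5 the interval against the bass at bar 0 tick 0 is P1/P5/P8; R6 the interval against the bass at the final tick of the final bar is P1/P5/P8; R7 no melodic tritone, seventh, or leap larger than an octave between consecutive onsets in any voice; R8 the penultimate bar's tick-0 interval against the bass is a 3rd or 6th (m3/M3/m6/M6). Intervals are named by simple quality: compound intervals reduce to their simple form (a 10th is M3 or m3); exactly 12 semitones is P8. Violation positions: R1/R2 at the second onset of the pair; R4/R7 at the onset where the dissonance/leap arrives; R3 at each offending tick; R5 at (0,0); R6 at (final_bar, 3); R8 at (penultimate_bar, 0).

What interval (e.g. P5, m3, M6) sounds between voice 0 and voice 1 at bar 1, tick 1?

m3

voice 0=D3 voice 1=F3 -> m3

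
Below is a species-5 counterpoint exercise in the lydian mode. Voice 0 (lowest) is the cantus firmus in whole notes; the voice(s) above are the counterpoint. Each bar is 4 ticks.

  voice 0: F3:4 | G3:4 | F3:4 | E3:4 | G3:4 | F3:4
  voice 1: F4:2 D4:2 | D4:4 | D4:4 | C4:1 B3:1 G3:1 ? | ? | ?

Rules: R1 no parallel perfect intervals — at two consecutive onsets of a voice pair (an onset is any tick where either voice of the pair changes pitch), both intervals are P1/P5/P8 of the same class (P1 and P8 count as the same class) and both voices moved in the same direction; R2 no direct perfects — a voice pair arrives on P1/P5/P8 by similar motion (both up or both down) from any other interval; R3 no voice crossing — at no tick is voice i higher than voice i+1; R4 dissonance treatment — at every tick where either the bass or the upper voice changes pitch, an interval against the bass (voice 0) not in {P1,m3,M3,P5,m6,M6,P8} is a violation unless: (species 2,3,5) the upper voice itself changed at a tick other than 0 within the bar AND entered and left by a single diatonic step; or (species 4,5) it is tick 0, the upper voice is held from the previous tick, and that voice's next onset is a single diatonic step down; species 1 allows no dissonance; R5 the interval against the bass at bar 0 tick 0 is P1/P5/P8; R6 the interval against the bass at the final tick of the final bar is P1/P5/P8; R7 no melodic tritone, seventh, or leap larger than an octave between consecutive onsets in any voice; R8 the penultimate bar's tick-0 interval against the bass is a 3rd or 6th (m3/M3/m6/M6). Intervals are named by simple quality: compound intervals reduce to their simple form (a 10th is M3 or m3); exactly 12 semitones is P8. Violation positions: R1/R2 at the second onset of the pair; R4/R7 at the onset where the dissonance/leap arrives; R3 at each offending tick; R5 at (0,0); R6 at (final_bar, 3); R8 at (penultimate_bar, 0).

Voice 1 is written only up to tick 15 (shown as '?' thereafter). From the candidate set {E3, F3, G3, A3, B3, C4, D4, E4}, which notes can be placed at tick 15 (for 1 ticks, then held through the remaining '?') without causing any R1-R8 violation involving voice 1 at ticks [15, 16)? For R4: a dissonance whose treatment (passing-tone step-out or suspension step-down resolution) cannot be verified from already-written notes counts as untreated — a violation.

{B3, C4, E3, E4, G3}

E3: legal
F3: violates R4
G3: legal
A3: violates R4
B3: legal
C4: legal
D4: violates R4
E4: legal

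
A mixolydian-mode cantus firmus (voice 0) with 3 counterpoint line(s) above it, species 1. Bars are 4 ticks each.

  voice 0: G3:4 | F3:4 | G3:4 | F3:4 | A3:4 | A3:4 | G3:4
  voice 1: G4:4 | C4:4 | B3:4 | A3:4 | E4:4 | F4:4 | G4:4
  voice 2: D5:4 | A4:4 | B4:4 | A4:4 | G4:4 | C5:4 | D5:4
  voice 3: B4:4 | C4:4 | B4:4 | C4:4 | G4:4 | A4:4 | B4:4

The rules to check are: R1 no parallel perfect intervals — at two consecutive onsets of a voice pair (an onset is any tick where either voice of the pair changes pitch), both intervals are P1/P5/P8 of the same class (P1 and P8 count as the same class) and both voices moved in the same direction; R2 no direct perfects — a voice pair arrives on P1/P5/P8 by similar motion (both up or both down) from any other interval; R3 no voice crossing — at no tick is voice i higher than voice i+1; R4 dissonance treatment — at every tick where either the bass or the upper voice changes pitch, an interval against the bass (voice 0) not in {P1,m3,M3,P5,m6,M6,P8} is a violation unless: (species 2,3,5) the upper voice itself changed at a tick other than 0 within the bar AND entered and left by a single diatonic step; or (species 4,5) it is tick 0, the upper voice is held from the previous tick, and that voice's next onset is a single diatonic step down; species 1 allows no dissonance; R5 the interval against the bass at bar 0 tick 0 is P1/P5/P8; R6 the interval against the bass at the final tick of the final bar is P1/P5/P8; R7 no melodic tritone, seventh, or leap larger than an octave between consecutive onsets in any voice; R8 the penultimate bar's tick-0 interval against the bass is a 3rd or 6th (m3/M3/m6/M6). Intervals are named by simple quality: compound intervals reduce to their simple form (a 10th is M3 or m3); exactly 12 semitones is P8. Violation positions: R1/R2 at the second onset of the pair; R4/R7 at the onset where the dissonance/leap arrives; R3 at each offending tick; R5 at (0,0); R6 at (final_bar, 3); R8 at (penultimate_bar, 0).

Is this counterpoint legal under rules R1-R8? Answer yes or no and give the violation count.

No (37 violations)

bar 0: v0=G3 v1=G4 v2=D5 v3=B4 (M3)
bar 1: v0=F3 v1=C4 v2=A4 v3=C4 (P5)
bar 2: v0=G3 v1=B3 v2=B4 v3=B4 (M3)
bar 3: v0=F3 v1=A3 v2=A4 v3=C4 (P5)
bar 4: v0=A3 v1=E4 v2=G4 v3=G4 (m7)
bar 5: v0=A3 v1=F4 v2=C5 v3=A4 (P8)
bar 6: v0=G3 v1=G4 v2=D5 v3=B4 (M3)
  R3 @ bar0.0: D5 above B4
  R5 @ bar0.0: opens on M3
  R3 @ bar0.1: D5 above B4
  R3 @ bar0.2: D5 above B4
  R3 @ bar0.3: D5 above B4
  R2 @ bar1.0: G3/G4 P8 -> F3/C4 P5 similar
  R2 @ bar1.0: G3/B4 M3 -> F3/C4 P5 similar
  R2 @ bar1.0: G4/B4 M3 -> C4/C4 P1 similar
  R3 @ bar1.0: A4 above C4
  R7 @ bar1.0: B4->C4 leap 11st
  R3 @ bar1.1: A4 above C4
  R3 @ bar1.2: A4 above C4
  R3 @ bar1.3: A4 above C4
  R2 @ bar2.0: A4/C4 M6 -> B4/B4 P1 similar
  R7 @ bar2.0: C4->B4 leap 11st
  R1 @ bar3.0: B3/B4 P8 -> A3/A4 P8 similar
  R2 @ bar3.0: G3/B4 M3 -> F3/C4 P5 similar
  R3 @ bar3.0: A4 above C4
  R7 @ bar3.0: B4->C4 leap 11st
  R3 @ bar3.1: A4 above C4
  R3 @ bar3.2: A4 above C4
  R3 @ bar3.3: A4 above C4
  R2 @ bar4.0: F3/A3 M3 -> A3/E4 P5 similar
  R4 @ bar4.0: A3/G4 m7 untreated
  R4 @ bar4.0: A3/G4 m7 untreated
  R2 @ bar5.0: E4/G4 m3 -> F4/C5 P5 similar
  R3 @ bar5.0: C5 above A4
  R8 @ bar5.0: penult P8 not 3rd/6th
  R3 @ bar5.1: C5 above A4
  R3 @ bar5.2: C5 above A4
  R3 @ bar5.3: C5 above A4
  R1 @ bar6.0: F4/C5 P5 -> G4/D5 P5 similar
  R3 @ bar6.0: D5 above B4
  R3 @ bar6.1: D5 above B4
  R3 @ bar6.2: D5 above B4
  R3 @ bar6.3: D5 above B4
  R6 @ bar6.3: closes on M3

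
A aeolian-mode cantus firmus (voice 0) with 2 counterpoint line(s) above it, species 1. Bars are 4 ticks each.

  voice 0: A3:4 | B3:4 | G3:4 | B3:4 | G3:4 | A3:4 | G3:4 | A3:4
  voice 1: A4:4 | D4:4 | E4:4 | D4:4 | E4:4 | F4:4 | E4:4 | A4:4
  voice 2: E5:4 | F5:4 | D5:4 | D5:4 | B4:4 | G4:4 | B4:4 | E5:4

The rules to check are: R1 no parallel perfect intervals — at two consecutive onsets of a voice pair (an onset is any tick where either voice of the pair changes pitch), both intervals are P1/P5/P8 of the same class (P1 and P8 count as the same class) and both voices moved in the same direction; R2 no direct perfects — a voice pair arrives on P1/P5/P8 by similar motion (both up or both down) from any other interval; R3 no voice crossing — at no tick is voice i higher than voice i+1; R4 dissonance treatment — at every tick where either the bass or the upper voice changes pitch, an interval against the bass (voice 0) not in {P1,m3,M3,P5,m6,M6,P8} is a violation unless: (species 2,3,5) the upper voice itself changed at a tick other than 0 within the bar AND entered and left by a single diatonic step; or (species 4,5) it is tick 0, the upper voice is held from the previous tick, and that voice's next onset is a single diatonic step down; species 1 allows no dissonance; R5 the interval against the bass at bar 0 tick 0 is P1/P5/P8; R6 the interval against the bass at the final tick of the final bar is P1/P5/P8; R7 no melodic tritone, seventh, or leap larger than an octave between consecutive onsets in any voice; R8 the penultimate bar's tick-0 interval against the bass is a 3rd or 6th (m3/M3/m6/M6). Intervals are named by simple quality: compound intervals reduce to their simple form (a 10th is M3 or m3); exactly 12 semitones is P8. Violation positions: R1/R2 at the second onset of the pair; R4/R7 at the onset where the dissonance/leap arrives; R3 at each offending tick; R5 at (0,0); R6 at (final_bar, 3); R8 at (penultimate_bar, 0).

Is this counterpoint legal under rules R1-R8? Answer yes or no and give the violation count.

No (6 violations)

bar 0: v0=A3 v1=A4 v2=E5 (P5)
bar 1: v0=B3 v1=D4 v2=F5 (TT)
bar 2: v0=G3 v1=E4 v2=D5 (P5)
bar 3: v0=B3 v1=D4 v2=D5 (m3)
bar 4: v0=G3 v1=E4 v2=B4 (M3)
bar 5: v0=A3 v1=F4 v2=G4 (m7)
bar 6: v0=G3 v1=E4 v2=B4 (M3)
bar 7: v0=A3 v1=A4 v2=E5 (P5)
  R4 @ bar1.0: B3/F5 TT untreated
  R2 @ bar2.0: B3/F5 TT -> G3/D5 P5 similar
  R4 @ bar5.0: A3/G4 m7 untreated
  R1 @ bar7.0: E4/B4 P5 -> A4/E5 P5 similar
  R2 @ bar7.0: G3/E4 M6 -> A3/A4 P8 similar
  R2 @ bar7.0: G3/B4 M3 -> A3/E5 P5 similar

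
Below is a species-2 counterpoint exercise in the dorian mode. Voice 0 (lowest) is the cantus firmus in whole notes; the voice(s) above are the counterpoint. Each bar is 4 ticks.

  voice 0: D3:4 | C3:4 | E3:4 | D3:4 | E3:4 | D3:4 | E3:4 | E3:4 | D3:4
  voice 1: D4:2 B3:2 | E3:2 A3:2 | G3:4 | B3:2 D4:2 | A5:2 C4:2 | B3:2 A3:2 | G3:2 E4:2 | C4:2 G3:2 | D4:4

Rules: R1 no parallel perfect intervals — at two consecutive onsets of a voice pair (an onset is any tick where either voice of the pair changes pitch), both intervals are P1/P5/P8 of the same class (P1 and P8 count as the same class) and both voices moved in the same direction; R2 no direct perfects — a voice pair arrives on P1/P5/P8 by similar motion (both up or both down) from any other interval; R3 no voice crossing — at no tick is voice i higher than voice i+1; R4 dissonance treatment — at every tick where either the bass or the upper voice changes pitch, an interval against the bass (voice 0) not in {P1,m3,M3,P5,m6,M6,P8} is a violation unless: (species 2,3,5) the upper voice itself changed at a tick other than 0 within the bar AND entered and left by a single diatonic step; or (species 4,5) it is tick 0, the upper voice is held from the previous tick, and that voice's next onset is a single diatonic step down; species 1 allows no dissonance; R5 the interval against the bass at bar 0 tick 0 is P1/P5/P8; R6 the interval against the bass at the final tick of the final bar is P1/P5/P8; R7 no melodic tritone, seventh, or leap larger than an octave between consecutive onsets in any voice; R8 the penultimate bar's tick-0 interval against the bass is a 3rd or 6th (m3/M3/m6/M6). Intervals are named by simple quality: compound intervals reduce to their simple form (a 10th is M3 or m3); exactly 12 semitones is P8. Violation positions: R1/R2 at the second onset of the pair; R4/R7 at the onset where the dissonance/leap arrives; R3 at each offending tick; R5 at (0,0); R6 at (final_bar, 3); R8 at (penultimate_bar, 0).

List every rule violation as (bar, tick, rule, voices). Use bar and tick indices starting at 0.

bar 0: v0=D3 v1=D4 downbeat P8
bar 1: v0=C3 v1=E3 downbeat M3
bar 2: v0=E3 v1=G3 downbeat m3
bar 3: v0=D3 v1=B3 downbeat M6
bar 4: v0=E3 v1=A5 downbeat P4
bar 5: v0=D3 v1=B3 downbeat M6
bar 6: v0=E3 v1=G3 downbeat m3
bar 7: v0=E3 v1=C4 downbeat m6
bar 8: v0=D3 v1=D4 downbeat P8
  -> R4 @ bar 4 tick 0 v(0, 1): E3/A5 P4 untreated
  -> R7 @ bar 4 tick 0 v(1,): D4->A5 leap 19st
  -> R7 @ bar 4 tick 2 v(1,): A5->C4 leap 21st

(4, 0, R4, (0, 1))
(4, 0, R7, (1,))
(4, 2, R7, (1,))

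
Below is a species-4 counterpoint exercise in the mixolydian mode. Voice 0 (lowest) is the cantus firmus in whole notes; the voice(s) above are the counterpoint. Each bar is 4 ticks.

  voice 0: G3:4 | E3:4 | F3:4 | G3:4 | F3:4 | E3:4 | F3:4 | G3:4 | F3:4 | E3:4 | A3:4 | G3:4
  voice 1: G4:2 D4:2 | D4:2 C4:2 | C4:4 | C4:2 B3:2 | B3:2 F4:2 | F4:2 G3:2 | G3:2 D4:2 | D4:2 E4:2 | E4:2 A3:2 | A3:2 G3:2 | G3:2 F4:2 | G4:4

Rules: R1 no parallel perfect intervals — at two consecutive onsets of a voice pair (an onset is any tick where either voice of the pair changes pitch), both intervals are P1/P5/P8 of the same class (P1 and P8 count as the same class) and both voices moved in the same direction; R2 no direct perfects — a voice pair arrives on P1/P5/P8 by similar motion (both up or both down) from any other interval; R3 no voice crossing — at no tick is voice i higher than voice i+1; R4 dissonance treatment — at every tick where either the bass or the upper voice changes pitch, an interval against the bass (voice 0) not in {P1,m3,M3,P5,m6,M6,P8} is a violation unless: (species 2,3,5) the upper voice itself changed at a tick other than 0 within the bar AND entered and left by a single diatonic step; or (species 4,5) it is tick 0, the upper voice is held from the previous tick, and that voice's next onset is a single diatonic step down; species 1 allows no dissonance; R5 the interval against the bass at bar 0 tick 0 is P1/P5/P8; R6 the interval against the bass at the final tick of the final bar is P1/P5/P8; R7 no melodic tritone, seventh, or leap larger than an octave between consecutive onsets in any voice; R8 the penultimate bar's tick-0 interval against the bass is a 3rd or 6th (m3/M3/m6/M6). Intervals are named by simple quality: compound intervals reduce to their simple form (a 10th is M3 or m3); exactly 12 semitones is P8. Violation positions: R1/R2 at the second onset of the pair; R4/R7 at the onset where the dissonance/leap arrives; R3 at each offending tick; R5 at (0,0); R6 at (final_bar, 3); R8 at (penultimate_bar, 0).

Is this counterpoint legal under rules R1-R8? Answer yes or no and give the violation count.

bar 0: v0=G3 v1=G4 (P8)
bar 1: v0=E3 v1=D4 (m7)
bar 2: v0=F3 v1=C4 (P5)
bar 3: v0=G3 v1=C4 (P4)
bar 4: v0=F3 v1=B3 (TT)
bar 5: v0=E3 v1=F4 (m2)
bar 6: v0=F3 v1=G3 (M2)
bar 7: v0=G3 v1=D4 (P5)
bar 8: v0=F3 v1=E4 (M7)
bar 9: v0=E3 v1=A3 (P4)
bar 10: v0=A3 v1=G3 (M2)
bar 11: v0=G3 v1=G4 (P8)
  R4 @ bar4.0: F3/B3 TT untreated
  R7 @ bar4.2: B3->F4 leap 6st
  R4 @ bar5.0: E3/F4 m2 untreated
  R7 @ bar5.2: F4->G3 leap 10st
  R4 @ bar6.0: F3/G3 M2 untreated
  R4 @ bar8.0: F3/E4 M7 untreated
  R3 @ bar10.0: A3 above G3
  R4 @ bar10.0: A3/G3 M2 untreated
  R8 @ bar10.0: penult M2 not 3rd/6th
  R3 @ bar10.1: A3 above G3
  R7 @ bar10.2: G3->F4 leap 10st

No (11 violations)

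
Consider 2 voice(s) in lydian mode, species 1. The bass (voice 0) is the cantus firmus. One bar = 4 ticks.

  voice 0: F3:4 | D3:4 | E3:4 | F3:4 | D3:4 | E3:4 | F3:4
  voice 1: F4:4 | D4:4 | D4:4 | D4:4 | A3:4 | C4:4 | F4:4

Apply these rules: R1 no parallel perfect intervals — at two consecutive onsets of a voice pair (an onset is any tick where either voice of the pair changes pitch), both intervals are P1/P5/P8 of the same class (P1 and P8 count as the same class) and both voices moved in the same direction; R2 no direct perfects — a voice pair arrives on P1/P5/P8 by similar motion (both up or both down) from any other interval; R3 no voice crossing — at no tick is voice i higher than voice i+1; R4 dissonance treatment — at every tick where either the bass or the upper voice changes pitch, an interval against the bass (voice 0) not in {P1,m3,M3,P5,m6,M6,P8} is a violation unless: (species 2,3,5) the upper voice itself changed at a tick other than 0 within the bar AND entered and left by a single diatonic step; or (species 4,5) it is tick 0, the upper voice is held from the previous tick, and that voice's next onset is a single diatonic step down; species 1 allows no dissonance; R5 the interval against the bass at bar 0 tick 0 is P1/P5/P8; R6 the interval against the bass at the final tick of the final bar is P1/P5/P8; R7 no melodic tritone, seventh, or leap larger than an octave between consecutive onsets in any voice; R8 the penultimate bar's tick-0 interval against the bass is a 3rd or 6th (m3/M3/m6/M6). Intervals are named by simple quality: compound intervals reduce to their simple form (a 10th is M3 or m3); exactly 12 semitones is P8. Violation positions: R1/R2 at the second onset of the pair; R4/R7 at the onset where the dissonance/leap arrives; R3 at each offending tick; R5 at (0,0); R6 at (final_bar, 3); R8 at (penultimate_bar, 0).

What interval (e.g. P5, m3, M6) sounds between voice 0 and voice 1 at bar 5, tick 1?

m6

voice 0=E3 voice 1=C4 -> m6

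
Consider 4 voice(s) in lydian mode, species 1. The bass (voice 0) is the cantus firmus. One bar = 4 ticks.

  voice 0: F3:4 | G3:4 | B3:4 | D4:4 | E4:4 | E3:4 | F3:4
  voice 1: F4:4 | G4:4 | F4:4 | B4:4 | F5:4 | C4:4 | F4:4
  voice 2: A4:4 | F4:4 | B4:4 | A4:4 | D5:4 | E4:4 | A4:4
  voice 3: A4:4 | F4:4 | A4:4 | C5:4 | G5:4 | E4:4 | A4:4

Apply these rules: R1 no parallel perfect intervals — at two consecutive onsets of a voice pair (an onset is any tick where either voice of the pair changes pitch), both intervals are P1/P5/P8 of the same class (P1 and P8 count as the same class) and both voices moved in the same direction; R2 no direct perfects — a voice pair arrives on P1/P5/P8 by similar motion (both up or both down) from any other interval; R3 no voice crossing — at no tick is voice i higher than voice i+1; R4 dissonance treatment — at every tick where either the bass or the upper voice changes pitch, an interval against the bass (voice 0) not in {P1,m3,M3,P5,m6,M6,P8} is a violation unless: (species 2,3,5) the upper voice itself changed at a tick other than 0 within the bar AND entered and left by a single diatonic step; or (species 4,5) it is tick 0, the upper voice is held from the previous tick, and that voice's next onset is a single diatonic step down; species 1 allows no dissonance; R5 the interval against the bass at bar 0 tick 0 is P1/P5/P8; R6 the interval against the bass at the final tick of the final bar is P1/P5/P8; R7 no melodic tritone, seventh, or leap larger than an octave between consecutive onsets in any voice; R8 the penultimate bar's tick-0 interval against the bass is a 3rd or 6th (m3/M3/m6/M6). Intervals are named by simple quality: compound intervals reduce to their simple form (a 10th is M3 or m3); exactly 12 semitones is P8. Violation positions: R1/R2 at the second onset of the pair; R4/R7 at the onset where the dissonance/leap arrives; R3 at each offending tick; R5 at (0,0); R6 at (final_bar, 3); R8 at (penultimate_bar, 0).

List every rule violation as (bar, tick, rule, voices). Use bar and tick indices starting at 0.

bar 0: v0=F3 v1=F4 v2=A4 v3=A4 downbeat M3
bar 1: v0=G3 v1=G4 v2=F4 v3=F4 downbeat m7
bar 2: v0=B3 v1=F4 v2=B4 v3=A4 downbeat m7
bar 3: v0=D4 v1=B4 v2=A4 v3=C5 downbeat m7
bar 4: v0=E4 v1=F5 v2=D5 v3=G5 downbeat m3
bar 5: v0=E3 v1=C4 v2=E4 v3=E4 downbeat P8
bar 6: v0=F3 v1=F4 v2=A4 v3=A4 downbeat M3
  -> R5 @ bar 0 tick 0 v(0, 2): opens on M3
  -> R5 @ bar 0 tick 0 v(0, 3): opens on M3
  -> R1 @ bar 1 tick 0 v(0, 1): F3/F4 P8 -> G3/G4 P8 similar
  -> R1 @ bar 1 tick 0 v(2, 3): A4/A4 P1 -> F4/F4 P1 similar
  -> R3 @ bar 1 tick 0 v(1, 2): G4 above F4
  -> R4 @ bar 1 tick 0 v(0, 2): G3/F4 m7 untreated
  -> R4 @ bar 1 tick 0 v(0, 3): G3/F4 m7 untreated
  -> R3 @ bar 1 tick 1 v(1, 2): G4 above F4
  -> R3 @ bar 1 tick 2 v(1, 2): G4 above F4
  -> R3 @ bar 1 tick 3 v(1, 2): G4 above F4
  -> R2 @ bar 2 tick 0 v(0, 2): G3/F4 m7 -> B3/B4 P8 similar
  -> R3 @ bar 2 tick 0 v(2, 3): B4 above A4
  -> R4 @ bar 2 tick 0 v(0, 1): B3/F4 TT untreated
  -> R4 @ bar 2 tick 0 v(0, 3): B3/A4 m7 untreated
  -> R7 @ bar 2 tick 0 v(2,): F4->B4 leap 6st
  -> R3 @ bar 2 tick 1 v(2, 3): B4 above A4
  -> R3 @ bar 2 tick 2 v(2, 3): B4 above A4
  -> R3 @ bar 2 tick 3 v(2, 3): B4 above A4
  -> R3 @ bar 3 tick 0 v(1, 2): B4 above A4
  -> R4 @ bar 3 tick 0 v(0, 3): D4/C5 m7 untreated
  -> R7 @ bar 3 tick 0 v(1,): F4->B4 leap 6st
  -> R3 @ bar 3 tick 1 v(1, 2): B4 above A4
  -> R3 @ bar 3 tick 2 v(1, 2): B4 above A4
  -> R3 @ bar 3 tick 3 v(1, 2): B4 above A4
  -> R3 @ bar 4 tick 0 v(1, 2): F5 above D5
  -> R4 @ bar 4 tick 0 v(0, 1): E4/F5 m2 untreated
  -> R4 @ bar 4 tick 0 v(0, 2): E4/D5 m7 untreated
  -> R7 @ bar 4 tick 0 v(1,): B4->F5 leap 6st
  -> R3 @ bar 4 tick 1 v(1, 2): F5 above D5
  -> R3 @ bar 4 tick 2 v(1, 2): F5 above D5
  -> R3 @ bar 4 tick 3 v(1, 2): F5 above D5
  -> R2 @ bar 5 tick 0 v(0, 2): E4/D5 m7 -> E3/E4 P8 similar
  -> R2 @ bar 5 tick 0 v(0, 3): E4/G5 m3 -> E3/E4 P8 similar
  -> R2 @ bar 5 tick 0 v(2, 3): D5/G5 P4 -> E4/E4 P1 similar
  -> R7 @ bar 5 tick 0 v(1,): F5->C4 leap 17st
  -> R7 @ bar 5 tick 0 v(2,): D5->E4 leap 10st
  -> R7 @ bar 5 tick 0 v(3,): G5->E4 leap 15st
  -> R8 @ bar 5 tick 0 v(0, 2): penult P8 not 3rd/6th
  -> R8 @ bar 5 tick 0 v(0, 3): penult P8 not 3rd/6th
  -> R1 @ bar 6 tick 0 v(2, 3): E4/E4 P1 -> A4/A4 P1 similar
  -> R2 @ bar 6 tick 0 v(0, 1): E3/C4 m6 -> F3/F4 P8 similar
  -> R6 @ bar 6 tick 3 v(0, 2): closes on M3
  -> R6 @ bar 6 tick 3 v(0, 3): closes on M3

(0, 0, R5, (0, 2))
(0, 0, R5, (0, 3))
(1, 0, R1, (0, 1))
(1, 0, R1, (2, 3))
(1, 0, R3, (1, 2))
(1, 0, R4, (0, 2))
(1, 0, R4, (0, 3))
(1, 1, R3, (1, 2))
(1, 2, R3, (1, 2))
(1, 3, R3, (1, 2))
(2, 0, R2, (0, 2))
(2, 0, R3, (2, 3))
(2, 0, R4, (0, 1))
(2, 0, R4, (0, 3))
(2, 0, R7, (2,))
(2, 1, R3, (2, 3))
(2, 2, R3, (2, 3))
(2, 3, R3, (2, 3))
(3, 0, R3, (1, 2))
(3, 0, R4, (0, 3))
(3, 0, R7, (1,))
(3, 1, R3, (1, 2))
(3, 2, R3, (1, 2))
(3, 3, R3, (1, 2))
(4, 0, R3, (1, 2))
(4, 0, R4, (0, 1))
(4, 0, R4, (0, 2))
(4, 0, R7, (1,))
(4, 1, R3, (1, 2))
(4, 2, R3, (1, 2))
(4, 3, R3, (1, 2))
(5, 0, R2, (0, 2))
(5, 0, R2, (0, 3))
(5, 0, R2, (2, 3))
(5, 0, R7, (1,))
(5, 0, R7, (2,))
(5, 0, R7, (3,))
(5, 0, R8, (0, 2))
(5, 0, R8, (0, 3))
(6, 0, R1, (2, 3))
(6, 0, R2, (0, 1))
(6, 3, R6, (0, 2))
(6, 3, R6, (0, 3))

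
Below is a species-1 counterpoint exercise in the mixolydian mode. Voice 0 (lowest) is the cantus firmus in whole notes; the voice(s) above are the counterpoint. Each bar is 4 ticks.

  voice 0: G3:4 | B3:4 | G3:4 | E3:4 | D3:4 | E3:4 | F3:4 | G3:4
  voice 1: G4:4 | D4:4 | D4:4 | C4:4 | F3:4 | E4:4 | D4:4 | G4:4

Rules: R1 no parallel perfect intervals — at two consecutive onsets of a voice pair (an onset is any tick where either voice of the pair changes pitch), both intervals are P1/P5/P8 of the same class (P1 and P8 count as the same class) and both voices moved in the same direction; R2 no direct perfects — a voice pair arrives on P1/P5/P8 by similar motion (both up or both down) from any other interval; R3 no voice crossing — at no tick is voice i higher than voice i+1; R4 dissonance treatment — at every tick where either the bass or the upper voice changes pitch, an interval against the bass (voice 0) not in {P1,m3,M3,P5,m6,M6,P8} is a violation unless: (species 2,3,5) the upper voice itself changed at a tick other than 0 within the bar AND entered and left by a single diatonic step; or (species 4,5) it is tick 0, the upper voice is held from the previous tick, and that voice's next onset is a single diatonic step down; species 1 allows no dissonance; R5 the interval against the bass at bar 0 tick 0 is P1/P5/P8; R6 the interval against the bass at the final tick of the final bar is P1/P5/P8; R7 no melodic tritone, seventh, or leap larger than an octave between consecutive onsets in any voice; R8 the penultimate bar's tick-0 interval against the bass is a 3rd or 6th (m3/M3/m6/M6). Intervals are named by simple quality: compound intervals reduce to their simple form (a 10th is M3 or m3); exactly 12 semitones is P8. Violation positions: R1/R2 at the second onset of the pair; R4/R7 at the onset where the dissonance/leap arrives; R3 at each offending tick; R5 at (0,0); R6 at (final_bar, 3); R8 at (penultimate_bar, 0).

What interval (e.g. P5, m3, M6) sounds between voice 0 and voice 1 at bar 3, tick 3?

voice 0=E3 voice 1=C4 -> m6

m6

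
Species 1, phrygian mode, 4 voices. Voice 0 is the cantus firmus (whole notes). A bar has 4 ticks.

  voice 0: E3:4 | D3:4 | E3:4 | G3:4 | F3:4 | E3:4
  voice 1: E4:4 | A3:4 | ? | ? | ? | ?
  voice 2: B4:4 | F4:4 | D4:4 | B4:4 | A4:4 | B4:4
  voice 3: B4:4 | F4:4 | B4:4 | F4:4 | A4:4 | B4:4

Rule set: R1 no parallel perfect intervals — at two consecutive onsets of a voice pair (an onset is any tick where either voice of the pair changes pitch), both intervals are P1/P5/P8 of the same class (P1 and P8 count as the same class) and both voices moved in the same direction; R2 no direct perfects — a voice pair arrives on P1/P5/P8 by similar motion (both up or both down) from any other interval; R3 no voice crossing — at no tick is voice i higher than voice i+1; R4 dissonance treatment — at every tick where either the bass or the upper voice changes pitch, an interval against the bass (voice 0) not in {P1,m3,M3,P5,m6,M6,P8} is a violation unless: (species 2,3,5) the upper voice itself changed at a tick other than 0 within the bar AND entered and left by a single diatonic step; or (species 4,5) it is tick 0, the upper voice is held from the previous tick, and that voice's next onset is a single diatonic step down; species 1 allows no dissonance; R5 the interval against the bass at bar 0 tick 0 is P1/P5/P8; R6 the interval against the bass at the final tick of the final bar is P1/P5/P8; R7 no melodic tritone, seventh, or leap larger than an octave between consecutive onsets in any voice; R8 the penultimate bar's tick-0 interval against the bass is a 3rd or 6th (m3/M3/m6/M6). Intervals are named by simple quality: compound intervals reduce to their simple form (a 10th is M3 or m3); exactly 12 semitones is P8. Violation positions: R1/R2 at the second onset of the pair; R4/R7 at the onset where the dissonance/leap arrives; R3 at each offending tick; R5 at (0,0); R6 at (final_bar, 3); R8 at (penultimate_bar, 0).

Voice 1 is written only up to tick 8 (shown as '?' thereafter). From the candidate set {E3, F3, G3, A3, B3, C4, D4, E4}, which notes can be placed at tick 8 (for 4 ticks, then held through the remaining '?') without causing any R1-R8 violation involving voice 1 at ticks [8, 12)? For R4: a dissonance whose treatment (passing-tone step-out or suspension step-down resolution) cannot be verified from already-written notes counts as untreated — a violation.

{C4, E3}

E3: legal
F3: violates R4
G3: violates R2
A3: violates R4
B3: violates R1,R2
C4: legal
D4: violates R4
E4: violates R2,R3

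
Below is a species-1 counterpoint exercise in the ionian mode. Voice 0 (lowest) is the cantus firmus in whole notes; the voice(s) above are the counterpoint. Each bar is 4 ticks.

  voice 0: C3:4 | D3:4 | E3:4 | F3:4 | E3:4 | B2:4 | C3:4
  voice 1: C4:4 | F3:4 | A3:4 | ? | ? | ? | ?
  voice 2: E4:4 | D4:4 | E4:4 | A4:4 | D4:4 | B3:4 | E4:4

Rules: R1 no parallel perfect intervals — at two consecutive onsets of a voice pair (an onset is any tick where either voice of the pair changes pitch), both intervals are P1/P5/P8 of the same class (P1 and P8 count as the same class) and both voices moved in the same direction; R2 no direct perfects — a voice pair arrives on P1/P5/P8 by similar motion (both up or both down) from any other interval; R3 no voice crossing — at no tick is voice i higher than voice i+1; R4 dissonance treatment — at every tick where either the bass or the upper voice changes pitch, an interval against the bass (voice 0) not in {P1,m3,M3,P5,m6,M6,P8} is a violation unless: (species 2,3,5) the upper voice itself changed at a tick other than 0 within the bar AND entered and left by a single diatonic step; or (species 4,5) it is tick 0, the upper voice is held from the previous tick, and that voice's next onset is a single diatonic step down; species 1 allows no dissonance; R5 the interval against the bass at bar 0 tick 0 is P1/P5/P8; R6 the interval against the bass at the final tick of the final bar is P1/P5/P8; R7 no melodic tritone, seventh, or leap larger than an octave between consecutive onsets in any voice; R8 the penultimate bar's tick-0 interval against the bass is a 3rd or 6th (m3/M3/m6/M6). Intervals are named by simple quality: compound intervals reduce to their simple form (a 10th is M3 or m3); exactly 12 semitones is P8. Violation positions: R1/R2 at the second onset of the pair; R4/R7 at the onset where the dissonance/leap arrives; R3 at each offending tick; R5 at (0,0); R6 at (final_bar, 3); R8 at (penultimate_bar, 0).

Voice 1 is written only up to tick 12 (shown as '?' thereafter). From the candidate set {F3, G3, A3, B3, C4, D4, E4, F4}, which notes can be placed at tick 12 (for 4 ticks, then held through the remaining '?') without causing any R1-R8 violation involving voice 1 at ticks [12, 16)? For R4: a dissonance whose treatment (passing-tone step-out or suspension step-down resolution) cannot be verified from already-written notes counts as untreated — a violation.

{A3, F3}

F3: legal
G3: violates R4
A3: legal
B3: violates R4
C4: violates R2
D4: violates R1
E4: violates R4
F4: violates R2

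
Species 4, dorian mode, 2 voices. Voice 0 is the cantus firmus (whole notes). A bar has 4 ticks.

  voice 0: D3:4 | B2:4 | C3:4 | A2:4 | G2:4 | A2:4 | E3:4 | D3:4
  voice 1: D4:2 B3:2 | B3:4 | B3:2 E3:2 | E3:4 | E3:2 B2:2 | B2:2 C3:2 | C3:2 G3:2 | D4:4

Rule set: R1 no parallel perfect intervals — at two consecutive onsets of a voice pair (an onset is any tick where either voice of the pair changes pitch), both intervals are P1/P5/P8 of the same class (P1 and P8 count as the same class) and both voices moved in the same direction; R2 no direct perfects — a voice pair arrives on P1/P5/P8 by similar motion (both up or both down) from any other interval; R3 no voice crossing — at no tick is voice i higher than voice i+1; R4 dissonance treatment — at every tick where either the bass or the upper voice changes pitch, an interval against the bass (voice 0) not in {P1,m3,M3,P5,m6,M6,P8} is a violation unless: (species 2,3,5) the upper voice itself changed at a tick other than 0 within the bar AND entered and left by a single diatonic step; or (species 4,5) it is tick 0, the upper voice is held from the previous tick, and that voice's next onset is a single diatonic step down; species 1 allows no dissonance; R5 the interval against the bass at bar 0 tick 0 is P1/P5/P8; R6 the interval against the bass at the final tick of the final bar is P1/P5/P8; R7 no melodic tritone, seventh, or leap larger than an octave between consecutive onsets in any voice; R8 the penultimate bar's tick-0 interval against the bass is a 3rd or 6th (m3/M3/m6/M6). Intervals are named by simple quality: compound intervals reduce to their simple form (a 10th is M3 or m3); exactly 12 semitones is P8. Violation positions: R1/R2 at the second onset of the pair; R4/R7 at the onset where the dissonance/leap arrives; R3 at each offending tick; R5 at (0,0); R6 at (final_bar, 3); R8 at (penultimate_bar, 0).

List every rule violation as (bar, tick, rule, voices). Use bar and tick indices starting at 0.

(2, 0, R4, (0, 1))
(5, 0, R4, (0, 1))
(6, 0, R3, (0, 1))
(6, 1, R3, (0, 1))

bar 0: v0=D3 v1=D4 downbeat P8
bar 1: v0=B2 v1=B3 downbeat P8
bar 2: v0=C3 v1=B3 downbeat M7
bar 3: v0=A2 v1=E3 downbeat P5
bar 4: v0=G2 v1=E3 downbeat M6
bar 5: v0=A2 v1=B2 downbeat M2
bar 6: v0=E3 v1=C3 downbeat M3
bar 7: v0=D3 v1=D4 downbeat P8
  -> R4 @ bar 2 tick 0 v(0, 1): C3/B3 M7 untreated
  -> R4 @ bar 5 tick 0 v(0, 1): A2/B2 M2 untreated
  -> R3 @ bar 6 tick 0 v(0, 1): E3 above C3
  -> R3 @ bar 6 tick 1 v(0, 1): E3 above C3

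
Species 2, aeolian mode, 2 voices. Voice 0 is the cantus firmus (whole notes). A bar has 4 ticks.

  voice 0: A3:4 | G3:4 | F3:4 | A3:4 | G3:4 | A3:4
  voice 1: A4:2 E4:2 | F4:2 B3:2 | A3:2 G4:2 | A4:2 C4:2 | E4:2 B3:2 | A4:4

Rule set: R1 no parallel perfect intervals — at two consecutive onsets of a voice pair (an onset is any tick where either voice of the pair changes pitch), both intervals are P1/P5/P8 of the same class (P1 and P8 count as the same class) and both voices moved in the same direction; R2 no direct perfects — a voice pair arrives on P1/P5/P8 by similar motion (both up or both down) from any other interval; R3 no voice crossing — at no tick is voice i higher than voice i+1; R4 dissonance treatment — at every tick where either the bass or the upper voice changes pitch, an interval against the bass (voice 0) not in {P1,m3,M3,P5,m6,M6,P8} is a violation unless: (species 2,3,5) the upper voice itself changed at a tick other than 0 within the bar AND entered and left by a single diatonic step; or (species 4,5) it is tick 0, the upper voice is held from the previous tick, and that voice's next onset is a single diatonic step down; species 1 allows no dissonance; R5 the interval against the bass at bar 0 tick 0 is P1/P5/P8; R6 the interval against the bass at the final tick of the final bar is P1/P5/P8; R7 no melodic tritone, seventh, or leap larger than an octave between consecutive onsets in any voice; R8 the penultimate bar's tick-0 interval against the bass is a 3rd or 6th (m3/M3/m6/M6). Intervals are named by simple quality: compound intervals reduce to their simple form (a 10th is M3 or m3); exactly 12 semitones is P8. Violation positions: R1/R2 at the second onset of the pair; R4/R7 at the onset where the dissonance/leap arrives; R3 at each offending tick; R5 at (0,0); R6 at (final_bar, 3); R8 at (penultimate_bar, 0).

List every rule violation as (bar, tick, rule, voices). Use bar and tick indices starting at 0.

bar 0: v0=A3 v1=A4 downbeat P8
bar 1: v0=G3 v1=F4 downbeat m7
bar 2: v0=F3 v1=A3 downbeat M3
bar 3: v0=A3 v1=A4 downbeat P8
bar 4: v0=G3 v1=E4 downbeat M6
bar 5: v0=A3 v1=A4 downbeat P8
  -> R4 @ bar 1 tick 0 v(0, 1): G3/F4 m7 untreated
  -> R7 @ bar 1 tick 2 v(1,): F4->B3 leap 6st
  -> R4 @ bar 2 tick 2 v(0, 1): F3/G4 M2 untreated
  -> R7 @ bar 2 tick 2 v(1,): A3->G4 leap 10st
  -> R2 @ bar 3 tick 0 v(0, 1): F3/G4 M2 -> A3/A4 P8 similar
  -> R2 @ bar 5 tick 0 v(0, 1): G3/B3 M3 -> A3/A4 P8 similar
  -> R7 @ bar 5 tick 0 v(1,): B3->A4 leap 10st

(1, 0, R4, (0, 1))
(1, 2, R7, (1,))
(2, 2, R4, (0, 1))
(2, 2, R7, (1,))
(3, 0, R2, (0, 1))
(5, 0, R2, (0, 1))
(5, 0, R7, (1,))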